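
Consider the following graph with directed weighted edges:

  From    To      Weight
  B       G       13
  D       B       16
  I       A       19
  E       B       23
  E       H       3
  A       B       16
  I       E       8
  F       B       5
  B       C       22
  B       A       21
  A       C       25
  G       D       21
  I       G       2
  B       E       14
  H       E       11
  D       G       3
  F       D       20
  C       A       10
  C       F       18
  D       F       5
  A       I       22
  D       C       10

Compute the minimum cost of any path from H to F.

73

Candidate routes:
H–E–B–A–C–F: 11+23+21+25+18 = 98
H–E–B–G–D–F: 11+23+13+21+5 = 73
H–E–B–G–D–C–F: 11+23+13+21+10+18 = 96
H–E–B–C–F: 11+23+22+18 = 74
The minimum is 73 via H–E–B–G–D–F.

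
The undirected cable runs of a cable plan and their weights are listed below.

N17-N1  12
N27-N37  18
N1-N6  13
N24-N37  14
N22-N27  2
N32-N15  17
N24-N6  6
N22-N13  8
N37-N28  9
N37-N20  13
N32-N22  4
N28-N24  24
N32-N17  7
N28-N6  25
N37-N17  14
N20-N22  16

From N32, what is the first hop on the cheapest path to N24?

Candidate routes:
N32–N17–N37–N24: 7+14+14 = 35
N32–N22–N20–N37–N24: 4+16+13+14 = 47
N32–N17–N1–N6–N24: 7+12+13+6 = 38
N32–N22–N27–N37–N24: 4+2+18+14 = 38
Cheapest is N32–N17–N37–N24 at 35.
So from N32 the first move is to N17.

N17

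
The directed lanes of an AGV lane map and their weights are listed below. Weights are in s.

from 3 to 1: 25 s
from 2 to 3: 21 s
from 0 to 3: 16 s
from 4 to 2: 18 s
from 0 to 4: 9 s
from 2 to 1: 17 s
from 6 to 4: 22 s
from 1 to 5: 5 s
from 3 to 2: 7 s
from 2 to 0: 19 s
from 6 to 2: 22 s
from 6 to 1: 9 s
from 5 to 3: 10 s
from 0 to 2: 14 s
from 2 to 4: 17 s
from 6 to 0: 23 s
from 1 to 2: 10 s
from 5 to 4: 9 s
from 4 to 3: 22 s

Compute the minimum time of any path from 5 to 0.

36 s

Settle nodes by increasing distance from 5:
5: 0
4: 9  (via 5)
3: 10  (via 5)
2: 17  (via 3)
1: 34  (via 2)
0: 36  (via 2)
Shortest route: 5 → 3 → 2 → 0 = 36 s.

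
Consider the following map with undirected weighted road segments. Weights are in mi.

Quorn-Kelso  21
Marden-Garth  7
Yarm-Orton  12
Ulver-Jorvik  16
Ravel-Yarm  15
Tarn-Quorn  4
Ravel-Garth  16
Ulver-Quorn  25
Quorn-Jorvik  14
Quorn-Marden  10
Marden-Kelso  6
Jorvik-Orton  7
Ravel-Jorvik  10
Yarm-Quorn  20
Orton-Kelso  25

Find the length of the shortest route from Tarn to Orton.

Compare a few routes:
Tarn - Quorn - Jorvik - Orton: 4+14+7 = 25
Tarn - Quorn - Marden - Kelso - Orton: 4+10+6+25 = 45
Tarn - Quorn - Kelso - Orton: 4+21+25 = 50
Tarn - Quorn - Yarm - Orton: 4+20+12 = 36
Cheapest is Tarn - Quorn - Jorvik - Orton at 25 mi.

25 mi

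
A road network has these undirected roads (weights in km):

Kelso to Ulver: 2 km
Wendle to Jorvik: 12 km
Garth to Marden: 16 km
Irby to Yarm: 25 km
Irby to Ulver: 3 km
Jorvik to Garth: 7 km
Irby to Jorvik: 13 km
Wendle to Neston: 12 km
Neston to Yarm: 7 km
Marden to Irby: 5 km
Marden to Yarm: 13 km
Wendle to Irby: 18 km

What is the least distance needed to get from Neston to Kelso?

30 km

Enumerating some paths:
Neston - Wendle - Irby - Ulver - Kelso: 12+18+3+2 = 35
Neston - Yarm - Marden - Irby - Ulver - Kelso: 7+13+5+3+2 = 30
The minimum is 30 km via Neston - Yarm - Marden - Irby - Ulver - Kelso.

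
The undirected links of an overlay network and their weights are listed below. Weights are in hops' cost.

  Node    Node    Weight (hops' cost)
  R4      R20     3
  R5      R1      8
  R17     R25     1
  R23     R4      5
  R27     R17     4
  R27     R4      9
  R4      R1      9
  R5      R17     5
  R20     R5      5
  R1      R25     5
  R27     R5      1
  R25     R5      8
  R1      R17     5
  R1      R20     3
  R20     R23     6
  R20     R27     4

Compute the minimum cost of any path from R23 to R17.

14 hops' cost

Shortest distances from R23:
R23: 0
R4: 5  (via R23)
R20: 6  (via R23)
R1: 9  (via R20)
R27: 10  (via R20)
R5: 11  (via R20)
R25: 14  (via R1)
R17: 14  (via R1)
Shortest route: R23 → R20 → R1 → R17 = 14 hops' cost.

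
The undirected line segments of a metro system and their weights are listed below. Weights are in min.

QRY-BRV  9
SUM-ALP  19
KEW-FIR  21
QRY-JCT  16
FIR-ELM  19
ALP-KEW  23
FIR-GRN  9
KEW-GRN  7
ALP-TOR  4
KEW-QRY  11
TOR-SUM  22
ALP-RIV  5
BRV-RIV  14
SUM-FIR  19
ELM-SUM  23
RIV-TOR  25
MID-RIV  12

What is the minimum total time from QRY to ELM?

46 min

Settle nodes by increasing distance from QRY:
QRY: 0
BRV: 9  (via QRY)
KEW: 11  (via QRY)
JCT: 16  (via QRY)
GRN: 18  (via KEW)
RIV: 23  (via BRV)
FIR: 27  (via GRN)
ALP: 28  (via RIV)
TOR: 32  (via ALP)
MID: 35  (via RIV)
SUM: 46  (via FIR)
ELM: 46  (via FIR)
Shortest route: QRY–KEW–GRN–FIR–ELM = 46 min.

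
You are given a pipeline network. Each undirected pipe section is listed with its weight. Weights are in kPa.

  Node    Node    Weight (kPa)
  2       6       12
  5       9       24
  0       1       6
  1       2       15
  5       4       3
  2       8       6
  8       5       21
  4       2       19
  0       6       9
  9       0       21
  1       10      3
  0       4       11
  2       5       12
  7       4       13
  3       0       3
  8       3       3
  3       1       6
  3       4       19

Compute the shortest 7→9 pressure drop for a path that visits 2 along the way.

61 kPa

Shortest 7→2: 7 → 4 → 5 → 2 = 28
Shortest 2→9: 2 → 8 → 3 → 0 → 9 = 33
Total via 2: 28 + 33 = 61 kPa.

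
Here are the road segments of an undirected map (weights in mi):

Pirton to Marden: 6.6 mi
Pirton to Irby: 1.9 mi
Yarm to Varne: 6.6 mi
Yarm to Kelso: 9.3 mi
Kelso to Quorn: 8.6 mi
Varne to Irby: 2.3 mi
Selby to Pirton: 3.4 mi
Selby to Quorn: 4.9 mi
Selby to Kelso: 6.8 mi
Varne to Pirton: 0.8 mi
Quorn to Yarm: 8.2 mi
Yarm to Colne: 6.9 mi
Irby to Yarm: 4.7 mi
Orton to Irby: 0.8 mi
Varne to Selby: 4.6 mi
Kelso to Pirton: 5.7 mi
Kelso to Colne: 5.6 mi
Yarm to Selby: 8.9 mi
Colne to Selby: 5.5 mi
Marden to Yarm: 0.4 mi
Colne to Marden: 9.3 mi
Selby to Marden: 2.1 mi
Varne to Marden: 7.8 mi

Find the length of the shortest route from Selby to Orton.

6.1 mi

Shortest distances from Selby:
Selby: 0
Marden: 2.1  (via Selby)
Yarm: 2.5  (via Marden)
Pirton: 3.4  (via Selby)
Varne: 4.2  (via Pirton)
Quorn: 4.9  (via Selby)
Irby: 5.3  (via Pirton)
Colne: 5.5  (via Selby)
Orton: 6.1  (via Irby)
Shortest route: Selby–Pirton–Irby–Orton = 6.1 mi.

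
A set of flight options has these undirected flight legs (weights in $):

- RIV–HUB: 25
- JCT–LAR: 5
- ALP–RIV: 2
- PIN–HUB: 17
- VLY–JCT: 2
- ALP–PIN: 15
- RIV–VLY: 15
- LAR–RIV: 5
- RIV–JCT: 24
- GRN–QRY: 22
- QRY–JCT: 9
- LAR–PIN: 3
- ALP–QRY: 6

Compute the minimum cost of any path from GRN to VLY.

$33

Compare a few routes:
GRN–QRY–JCT–VLY: 22+9+2 = 33
GRN–QRY–ALP–RIV–VLY: 22+6+2+15 = 45
GRN–QRY–ALP–RIV–LAR–JCT–VLY: 22+6+2+5+5+2 = 42
Cheapest is GRN–QRY–JCT–VLY at $33.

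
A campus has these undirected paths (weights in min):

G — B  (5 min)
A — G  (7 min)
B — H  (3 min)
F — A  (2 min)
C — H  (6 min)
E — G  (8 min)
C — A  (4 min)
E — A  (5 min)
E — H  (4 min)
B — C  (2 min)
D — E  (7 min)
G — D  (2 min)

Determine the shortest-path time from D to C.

9 min

Running Dijkstra from D:
D: 0
G: 2  (via D)
B: 7  (via G)
E: 7  (via D)
A: 9  (via G)
C: 9  (via B)
Shortest route: D–G–B–C = 9 min.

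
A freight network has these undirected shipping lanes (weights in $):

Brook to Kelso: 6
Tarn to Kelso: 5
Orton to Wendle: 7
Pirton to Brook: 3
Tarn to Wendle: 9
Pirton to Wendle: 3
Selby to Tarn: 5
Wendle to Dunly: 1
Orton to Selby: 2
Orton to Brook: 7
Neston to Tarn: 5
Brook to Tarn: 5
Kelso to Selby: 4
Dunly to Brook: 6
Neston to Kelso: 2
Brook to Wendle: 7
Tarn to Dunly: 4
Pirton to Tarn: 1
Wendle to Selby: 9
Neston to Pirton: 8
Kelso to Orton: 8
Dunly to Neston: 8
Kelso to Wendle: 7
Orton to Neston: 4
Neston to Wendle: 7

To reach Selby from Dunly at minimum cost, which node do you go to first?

Tarn

Compare a few routes:
Dunly–Wendle–Selby: 1+9 = 10
Dunly–Tarn–Selby: 4+5 = 9
The minimum is $9 via Dunly–Tarn–Selby.
So from Dunly the first move is to Tarn.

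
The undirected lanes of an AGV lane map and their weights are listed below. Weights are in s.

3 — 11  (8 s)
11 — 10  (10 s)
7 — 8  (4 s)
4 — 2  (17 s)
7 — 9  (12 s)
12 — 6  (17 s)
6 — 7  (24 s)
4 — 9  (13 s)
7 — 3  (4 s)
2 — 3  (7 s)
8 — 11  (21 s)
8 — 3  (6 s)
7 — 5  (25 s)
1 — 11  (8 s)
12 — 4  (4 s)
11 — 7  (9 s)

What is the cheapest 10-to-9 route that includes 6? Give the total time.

Shortest 10→6: 10 → 11 → 7 → 6 = 43
Shortest 6→9: 6 → 12 → 4 → 9 = 34
Total via 6: 43 + 34 = 77 s.

77 s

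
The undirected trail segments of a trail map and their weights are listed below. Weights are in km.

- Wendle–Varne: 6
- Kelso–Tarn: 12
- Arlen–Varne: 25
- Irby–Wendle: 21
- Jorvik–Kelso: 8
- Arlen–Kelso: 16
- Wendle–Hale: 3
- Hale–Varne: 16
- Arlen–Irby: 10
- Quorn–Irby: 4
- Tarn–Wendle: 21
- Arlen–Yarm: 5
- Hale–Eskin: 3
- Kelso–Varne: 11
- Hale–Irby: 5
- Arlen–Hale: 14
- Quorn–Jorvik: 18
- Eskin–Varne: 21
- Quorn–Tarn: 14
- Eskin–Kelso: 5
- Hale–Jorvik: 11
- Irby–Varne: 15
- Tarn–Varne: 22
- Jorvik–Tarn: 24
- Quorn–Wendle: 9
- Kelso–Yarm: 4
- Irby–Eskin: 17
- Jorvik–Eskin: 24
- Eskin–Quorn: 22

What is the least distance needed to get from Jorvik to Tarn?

Settle nodes by increasing distance from Jorvik:
Jorvik: 0
Kelso: 8  (via Jorvik)
Hale: 11  (via Jorvik)
Yarm: 12  (via Kelso)
Eskin: 13  (via Kelso)
Wendle: 14  (via Hale)
Irby: 16  (via Hale)
Arlen: 17  (via Yarm)
Quorn: 18  (via Jorvik)
Varne: 19  (via Kelso)
Tarn: 20  (via Kelso)
Shortest route: Jorvik–Kelso–Tarn = 20 km.

20 km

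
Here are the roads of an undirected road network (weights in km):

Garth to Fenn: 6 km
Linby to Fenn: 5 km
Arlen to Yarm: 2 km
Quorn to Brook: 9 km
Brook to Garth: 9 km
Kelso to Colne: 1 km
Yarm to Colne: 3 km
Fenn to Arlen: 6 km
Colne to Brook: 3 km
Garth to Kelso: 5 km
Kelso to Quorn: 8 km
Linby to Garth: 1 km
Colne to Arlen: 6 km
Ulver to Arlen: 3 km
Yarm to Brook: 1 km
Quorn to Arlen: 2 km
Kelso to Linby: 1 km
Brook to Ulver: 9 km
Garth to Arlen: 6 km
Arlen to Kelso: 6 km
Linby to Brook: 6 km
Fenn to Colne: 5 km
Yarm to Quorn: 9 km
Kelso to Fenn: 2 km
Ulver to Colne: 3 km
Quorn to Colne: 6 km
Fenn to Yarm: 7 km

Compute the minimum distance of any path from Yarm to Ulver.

Shortest distances from Yarm:
Yarm: 0
Brook: 1  (via Yarm)
Arlen: 2  (via Yarm)
Colne: 3  (via Yarm)
Quorn: 4  (via Arlen)
Kelso: 4  (via Colne)
Linby: 5  (via Kelso)
Ulver: 5  (via Arlen)
Shortest route: Yarm → Arlen → Ulver = 5 km.

5 km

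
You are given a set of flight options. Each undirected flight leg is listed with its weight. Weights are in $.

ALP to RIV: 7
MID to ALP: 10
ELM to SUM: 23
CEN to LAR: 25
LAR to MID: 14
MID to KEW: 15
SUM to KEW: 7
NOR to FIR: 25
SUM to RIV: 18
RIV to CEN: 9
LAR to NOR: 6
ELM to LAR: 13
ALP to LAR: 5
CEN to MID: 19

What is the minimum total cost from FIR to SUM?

Enumerating some paths:
FIR → NOR → LAR → MID → KEW → SUM: 25+6+14+15+7 = 67
FIR → NOR → LAR → ELM → SUM: 25+6+13+23 = 67
FIR → NOR → LAR → ALP → RIV → SUM: 25+6+5+7+18 = 61
The minimum is $61 via FIR → NOR → LAR → ALP → RIV → SUM.

$61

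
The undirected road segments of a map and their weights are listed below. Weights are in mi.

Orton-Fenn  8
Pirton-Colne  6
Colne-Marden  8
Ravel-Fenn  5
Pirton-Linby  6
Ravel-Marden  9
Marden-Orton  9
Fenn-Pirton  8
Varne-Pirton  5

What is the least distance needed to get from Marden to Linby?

Compare a few routes:
Marden - Colne - Pirton - Linby: 8+6+6 = 20
Marden - Ravel - Fenn - Pirton - Linby: 9+5+8+6 = 28
The minimum is 20 mi via Marden - Colne - Pirton - Linby.

20 mi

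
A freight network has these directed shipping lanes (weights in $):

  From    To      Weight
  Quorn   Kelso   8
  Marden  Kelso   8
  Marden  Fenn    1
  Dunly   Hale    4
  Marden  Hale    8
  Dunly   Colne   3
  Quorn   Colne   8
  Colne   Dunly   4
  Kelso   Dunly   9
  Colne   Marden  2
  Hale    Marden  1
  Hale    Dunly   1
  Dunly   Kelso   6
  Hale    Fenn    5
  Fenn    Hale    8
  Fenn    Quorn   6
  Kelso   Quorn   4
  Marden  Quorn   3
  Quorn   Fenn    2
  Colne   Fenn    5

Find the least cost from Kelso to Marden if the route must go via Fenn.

Shortest Kelso→Fenn: Kelso → Quorn → Fenn = 6
Shortest Fenn→Marden: Fenn → Hale → Marden = 9
Total via Fenn: 6 + 9 = $15.

$15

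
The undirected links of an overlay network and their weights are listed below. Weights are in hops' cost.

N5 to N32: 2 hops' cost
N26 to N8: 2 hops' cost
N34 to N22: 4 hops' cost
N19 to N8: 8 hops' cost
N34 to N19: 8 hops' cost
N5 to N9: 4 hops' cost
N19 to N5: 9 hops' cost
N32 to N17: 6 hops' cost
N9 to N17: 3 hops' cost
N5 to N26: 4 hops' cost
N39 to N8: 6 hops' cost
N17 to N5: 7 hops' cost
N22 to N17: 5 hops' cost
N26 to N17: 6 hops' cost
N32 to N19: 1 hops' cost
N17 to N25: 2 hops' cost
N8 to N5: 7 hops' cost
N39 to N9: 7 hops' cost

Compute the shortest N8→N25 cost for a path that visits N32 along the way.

Best N8 to N32: N8 → N26 → N5 → N32 costing 8
Shortest N32→N25: N32 → N17 → N25 = 8
Total via N32: 8 + 8 = 16 hops' cost.

16 hops' cost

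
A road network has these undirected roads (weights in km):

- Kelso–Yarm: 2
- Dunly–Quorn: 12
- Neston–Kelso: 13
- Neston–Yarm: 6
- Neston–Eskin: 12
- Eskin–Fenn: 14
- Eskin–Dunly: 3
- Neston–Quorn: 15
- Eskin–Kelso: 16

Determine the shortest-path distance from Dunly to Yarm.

21 km

Enumerating some paths:
Dunly–Quorn–Neston–Yarm: 12+15+6 = 33
Dunly–Eskin–Neston–Kelso–Yarm: 3+12+13+2 = 30
Dunly–Eskin–Neston–Yarm: 3+12+6 = 21
Cheapest is Dunly–Eskin–Neston–Yarm at 21 km.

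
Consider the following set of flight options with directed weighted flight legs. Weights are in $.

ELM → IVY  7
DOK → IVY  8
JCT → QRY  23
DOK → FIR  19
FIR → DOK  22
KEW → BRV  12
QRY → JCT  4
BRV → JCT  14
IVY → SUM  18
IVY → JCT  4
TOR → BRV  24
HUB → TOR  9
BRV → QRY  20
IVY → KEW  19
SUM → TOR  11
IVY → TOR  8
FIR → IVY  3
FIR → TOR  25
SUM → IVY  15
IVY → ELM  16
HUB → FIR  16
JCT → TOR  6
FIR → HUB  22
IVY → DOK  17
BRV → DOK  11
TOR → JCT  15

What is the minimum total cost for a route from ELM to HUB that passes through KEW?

Shortest ELM→KEW: ELM–IVY–KEW = 26
Best KEW to HUB: KEW–BRV–DOK–FIR–HUB costing 64
Total via KEW: 26 + 64 = $90.

$90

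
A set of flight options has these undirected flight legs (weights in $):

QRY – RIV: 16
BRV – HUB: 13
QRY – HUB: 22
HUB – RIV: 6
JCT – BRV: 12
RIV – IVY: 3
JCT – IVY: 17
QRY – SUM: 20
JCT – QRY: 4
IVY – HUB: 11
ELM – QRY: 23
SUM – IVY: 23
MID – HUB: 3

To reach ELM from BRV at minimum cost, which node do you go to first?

Compare a few routes:
BRV - HUB - QRY - ELM: 13+22+23 = 58
BRV - JCT - QRY - ELM: 12+4+23 = 39
BRV - HUB - RIV - QRY - ELM: 13+6+16+23 = 58
The minimum is $39 via BRV - JCT - QRY - ELM.
So from BRV the first move is to JCT.

JCT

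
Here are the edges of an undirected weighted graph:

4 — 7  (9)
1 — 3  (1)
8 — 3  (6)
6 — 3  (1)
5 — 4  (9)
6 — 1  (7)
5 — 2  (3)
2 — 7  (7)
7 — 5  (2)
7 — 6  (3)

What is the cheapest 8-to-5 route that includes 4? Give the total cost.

Best 8 to 4: 8 → 3 → 6 → 7 → 4 costing 19
Shortest 4→5: 4 → 5 = 9
Total via 4: 19 + 9 = 28.

28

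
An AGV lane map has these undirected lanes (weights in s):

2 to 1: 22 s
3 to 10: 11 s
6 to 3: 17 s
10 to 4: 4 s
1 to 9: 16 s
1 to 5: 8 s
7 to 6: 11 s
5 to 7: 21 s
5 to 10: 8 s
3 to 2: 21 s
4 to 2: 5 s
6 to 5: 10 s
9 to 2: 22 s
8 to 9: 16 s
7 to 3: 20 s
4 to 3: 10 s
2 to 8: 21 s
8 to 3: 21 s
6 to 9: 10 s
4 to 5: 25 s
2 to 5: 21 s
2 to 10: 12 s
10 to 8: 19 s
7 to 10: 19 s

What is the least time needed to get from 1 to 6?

Enumerating some paths:
1 - 9 - 6: 16+10 = 26
1 - 5 - 6: 8+10 = 18
Cheapest is 1 - 5 - 6 at 18 s.

18 s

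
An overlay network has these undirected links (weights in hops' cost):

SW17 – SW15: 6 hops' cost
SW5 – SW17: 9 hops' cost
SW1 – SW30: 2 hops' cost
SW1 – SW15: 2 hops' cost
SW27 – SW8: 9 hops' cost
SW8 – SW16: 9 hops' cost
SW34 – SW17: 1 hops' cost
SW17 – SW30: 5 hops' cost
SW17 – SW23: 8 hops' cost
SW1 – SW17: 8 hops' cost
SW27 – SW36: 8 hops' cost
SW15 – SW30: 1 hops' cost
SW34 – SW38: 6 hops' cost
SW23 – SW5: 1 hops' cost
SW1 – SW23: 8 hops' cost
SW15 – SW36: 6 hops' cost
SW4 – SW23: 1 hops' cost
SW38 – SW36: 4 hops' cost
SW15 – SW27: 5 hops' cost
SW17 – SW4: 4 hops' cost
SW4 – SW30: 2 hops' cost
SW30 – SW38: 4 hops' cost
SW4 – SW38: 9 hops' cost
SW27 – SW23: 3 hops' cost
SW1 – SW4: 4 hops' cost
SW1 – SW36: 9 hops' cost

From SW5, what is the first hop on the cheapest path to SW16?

Candidate routes:
SW5 - SW23 - SW27 - SW8 - SW16: 1+3+9+9 = 22
SW5 - SW23 - SW4 - SW30 - SW15 - SW27 - SW8 - SW16: 1+1+2+1+5+9+9 = 28
SW5 - SW23 - SW4 - SW30 - SW1 - SW15 - SW27 - SW8 - SW16: 1+1+2+2+2+5+9+9 = 31
Cheapest is SW5 - SW23 - SW27 - SW8 - SW16 at 22 hops' cost.
So from SW5 the first move is to SW23.

SW23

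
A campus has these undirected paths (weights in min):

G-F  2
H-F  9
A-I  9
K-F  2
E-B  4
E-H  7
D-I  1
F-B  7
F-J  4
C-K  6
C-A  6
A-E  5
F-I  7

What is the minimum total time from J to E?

Shortest distances from J:
J: 0
F: 4  (via J)
G: 6  (via F)
K: 6  (via F)
B: 11  (via F)
I: 11  (via F)
C: 12  (via K)
D: 12  (via I)
H: 13  (via F)
E: 15  (via B)
Shortest route: J → F → B → E = 15 min.

15 min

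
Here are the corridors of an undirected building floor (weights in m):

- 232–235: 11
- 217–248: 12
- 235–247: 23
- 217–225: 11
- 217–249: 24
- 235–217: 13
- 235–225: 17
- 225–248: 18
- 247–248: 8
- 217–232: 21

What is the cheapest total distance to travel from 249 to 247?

44 m

Compare a few routes:
249 → 217 → 235 → 247: 24+13+23 = 60
249 → 217 → 248 → 247: 24+12+8 = 44
Cheapest is 249 → 217 → 248 → 247 at 44 m.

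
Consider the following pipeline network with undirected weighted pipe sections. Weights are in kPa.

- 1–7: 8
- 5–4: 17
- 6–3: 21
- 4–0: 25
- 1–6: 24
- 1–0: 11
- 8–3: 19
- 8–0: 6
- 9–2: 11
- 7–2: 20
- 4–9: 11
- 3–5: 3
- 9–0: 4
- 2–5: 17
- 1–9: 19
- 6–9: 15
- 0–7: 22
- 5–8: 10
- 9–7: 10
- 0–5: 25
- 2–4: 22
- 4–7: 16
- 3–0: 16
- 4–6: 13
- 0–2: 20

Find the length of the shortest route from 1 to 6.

Enumerating some paths:
1–7–9–6: 8+10+15 = 33
1–6: 24 = 24
1–0–9–6: 11+4+15 = 30
The minimum is 24 kPa via 1–6.

24 kPa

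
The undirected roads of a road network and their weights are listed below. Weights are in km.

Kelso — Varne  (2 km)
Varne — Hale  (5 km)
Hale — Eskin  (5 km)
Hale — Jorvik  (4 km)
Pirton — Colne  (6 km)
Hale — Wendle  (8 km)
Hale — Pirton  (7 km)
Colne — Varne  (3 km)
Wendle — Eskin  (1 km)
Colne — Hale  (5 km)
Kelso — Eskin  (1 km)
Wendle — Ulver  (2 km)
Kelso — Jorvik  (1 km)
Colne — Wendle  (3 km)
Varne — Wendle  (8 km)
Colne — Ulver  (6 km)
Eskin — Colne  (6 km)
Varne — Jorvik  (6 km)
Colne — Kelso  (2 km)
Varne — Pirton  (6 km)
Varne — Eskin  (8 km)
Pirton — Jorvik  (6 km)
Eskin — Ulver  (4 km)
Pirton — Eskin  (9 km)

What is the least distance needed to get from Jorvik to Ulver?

5 km

Candidate routes:
Jorvik → Kelso → Eskin → Wendle → Ulver: 1+1+1+2 = 5
Jorvik → Kelso → Colne → Wendle → Ulver: 1+2+3+2 = 8
Jorvik → Kelso → Eskin → Ulver: 1+1+4 = 6
The minimum is 5 km via Jorvik → Kelso → Eskin → Wendle → Ulver.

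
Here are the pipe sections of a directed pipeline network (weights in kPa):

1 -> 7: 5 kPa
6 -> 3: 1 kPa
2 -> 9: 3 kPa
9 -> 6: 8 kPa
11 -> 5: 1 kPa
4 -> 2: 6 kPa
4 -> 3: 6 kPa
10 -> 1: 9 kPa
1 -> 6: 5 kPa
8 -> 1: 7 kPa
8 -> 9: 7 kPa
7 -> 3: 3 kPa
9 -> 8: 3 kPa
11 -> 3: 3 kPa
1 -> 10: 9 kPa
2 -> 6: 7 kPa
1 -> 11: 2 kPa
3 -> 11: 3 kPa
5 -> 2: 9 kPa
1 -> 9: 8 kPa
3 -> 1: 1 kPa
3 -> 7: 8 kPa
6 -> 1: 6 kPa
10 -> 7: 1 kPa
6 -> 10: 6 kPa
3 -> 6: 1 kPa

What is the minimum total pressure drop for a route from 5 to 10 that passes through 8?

31 kPa

Shortest 5→8: 5–2–9–8 = 15
Best 8 to 10: 8–1–10 costing 16
Total via 8: 15 + 16 = 31 kPa.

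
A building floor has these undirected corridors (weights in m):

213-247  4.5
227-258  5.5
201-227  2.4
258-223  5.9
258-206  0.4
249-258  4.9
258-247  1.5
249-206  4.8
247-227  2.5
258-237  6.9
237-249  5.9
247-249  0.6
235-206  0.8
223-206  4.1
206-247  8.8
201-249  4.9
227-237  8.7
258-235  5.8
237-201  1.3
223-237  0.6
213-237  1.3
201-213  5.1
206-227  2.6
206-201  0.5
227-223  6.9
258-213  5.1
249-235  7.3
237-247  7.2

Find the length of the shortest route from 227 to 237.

Settle nodes by increasing distance from 227:
227: 0
201: 2.4  (via 227)
247: 2.5  (via 227)
206: 2.6  (via 227)
258: 3  (via 206)
249: 3.1  (via 247)
235: 3.4  (via 206)
237: 3.7  (via 201)
Shortest route: 227–201–237 = 3.7 m.

3.7 m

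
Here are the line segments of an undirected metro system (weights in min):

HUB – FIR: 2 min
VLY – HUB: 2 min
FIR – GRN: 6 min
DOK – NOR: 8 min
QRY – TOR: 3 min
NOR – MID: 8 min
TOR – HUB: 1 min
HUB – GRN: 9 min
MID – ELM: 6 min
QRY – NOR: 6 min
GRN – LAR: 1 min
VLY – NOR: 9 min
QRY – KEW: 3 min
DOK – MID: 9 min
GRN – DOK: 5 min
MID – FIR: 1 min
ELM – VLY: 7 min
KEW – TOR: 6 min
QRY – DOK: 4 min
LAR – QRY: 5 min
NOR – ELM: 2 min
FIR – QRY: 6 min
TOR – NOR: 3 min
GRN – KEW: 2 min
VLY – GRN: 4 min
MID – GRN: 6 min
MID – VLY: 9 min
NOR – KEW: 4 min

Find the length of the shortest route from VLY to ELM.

Candidate routes:
VLY → HUB → FIR → MID → ELM: 2+2+1+6 = 11
VLY → HUB → TOR → NOR → ELM: 2+1+3+2 = 8
VLY → ELM: 7 = 7
The minimum is 7 min via VLY → ELM.

7 min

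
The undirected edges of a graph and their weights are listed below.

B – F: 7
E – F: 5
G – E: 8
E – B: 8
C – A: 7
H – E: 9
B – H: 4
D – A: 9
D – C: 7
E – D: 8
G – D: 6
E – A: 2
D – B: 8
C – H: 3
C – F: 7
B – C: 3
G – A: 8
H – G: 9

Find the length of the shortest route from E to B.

8

Enumerating some paths:
E - F - B: 5+7 = 12
E - B: 8 = 8
The minimum is 8 via E - B.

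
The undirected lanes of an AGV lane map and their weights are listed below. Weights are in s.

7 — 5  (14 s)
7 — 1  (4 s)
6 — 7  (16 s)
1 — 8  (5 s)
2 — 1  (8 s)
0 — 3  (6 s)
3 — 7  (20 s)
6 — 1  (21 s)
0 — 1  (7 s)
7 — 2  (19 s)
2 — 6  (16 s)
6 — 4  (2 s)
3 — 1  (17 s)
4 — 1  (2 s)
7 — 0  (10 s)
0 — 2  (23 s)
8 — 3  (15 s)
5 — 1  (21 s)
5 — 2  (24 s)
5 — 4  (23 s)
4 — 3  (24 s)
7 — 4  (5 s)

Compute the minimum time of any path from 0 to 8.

Settle nodes by increasing distance from 0:
0: 0
3: 6  (via 0)
1: 7  (via 0)
4: 9  (via 1)
7: 10  (via 0)
6: 11  (via 4)
8: 12  (via 1)
Shortest route: 0–1–8 = 12 s.

12 s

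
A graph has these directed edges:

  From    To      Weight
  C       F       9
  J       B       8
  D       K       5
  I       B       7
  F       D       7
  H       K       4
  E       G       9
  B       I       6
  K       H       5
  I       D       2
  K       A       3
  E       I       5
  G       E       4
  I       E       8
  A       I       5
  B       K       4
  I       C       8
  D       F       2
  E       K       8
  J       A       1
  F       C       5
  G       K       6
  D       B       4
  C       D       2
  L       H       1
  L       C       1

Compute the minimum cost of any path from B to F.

10

Compare a few routes:
B - K - A - I - D - F: 4+3+5+2+2 = 16
B - I - D - F: 6+2+2 = 10
B - I - C - D - F: 6+8+2+2 = 18
The minimum is 10 via B - I - D - F.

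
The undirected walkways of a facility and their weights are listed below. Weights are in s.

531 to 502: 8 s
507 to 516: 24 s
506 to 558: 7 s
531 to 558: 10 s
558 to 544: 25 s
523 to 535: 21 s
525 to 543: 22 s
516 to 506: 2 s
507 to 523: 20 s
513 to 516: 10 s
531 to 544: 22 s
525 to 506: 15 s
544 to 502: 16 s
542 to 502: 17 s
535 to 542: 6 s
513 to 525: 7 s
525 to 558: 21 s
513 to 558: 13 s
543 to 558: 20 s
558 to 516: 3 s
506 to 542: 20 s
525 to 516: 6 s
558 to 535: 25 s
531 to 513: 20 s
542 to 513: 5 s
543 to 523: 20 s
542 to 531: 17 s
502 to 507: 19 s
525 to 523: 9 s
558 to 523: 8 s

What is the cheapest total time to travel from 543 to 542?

Enumerating some paths:
543 - 558 - 513 - 542: 20+13+5 = 38
543 - 525 - 513 - 542: 22+7+5 = 34
The minimum is 34 s via 543 - 525 - 513 - 542.

34 s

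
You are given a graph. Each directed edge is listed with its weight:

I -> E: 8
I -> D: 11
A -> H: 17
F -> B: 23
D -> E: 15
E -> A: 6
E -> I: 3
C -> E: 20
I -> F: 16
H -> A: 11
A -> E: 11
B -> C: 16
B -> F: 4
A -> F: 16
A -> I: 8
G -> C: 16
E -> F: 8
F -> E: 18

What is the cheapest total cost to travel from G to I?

Compare a few routes:
G - C - E - I: 16+20+3 = 39
G - C - E - A - I: 16+20+6+8 = 50
The minimum is 39 via G - C - E - I.

39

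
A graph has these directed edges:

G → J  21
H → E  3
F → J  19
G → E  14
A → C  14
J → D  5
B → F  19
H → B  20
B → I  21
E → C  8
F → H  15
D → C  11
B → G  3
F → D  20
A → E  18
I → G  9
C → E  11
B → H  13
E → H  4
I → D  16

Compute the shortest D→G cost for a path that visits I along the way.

Best D to I: D → C → E → H → B → I costing 67
Best I to G: I → G costing 9
Total via I: 67 + 9 = 76.

76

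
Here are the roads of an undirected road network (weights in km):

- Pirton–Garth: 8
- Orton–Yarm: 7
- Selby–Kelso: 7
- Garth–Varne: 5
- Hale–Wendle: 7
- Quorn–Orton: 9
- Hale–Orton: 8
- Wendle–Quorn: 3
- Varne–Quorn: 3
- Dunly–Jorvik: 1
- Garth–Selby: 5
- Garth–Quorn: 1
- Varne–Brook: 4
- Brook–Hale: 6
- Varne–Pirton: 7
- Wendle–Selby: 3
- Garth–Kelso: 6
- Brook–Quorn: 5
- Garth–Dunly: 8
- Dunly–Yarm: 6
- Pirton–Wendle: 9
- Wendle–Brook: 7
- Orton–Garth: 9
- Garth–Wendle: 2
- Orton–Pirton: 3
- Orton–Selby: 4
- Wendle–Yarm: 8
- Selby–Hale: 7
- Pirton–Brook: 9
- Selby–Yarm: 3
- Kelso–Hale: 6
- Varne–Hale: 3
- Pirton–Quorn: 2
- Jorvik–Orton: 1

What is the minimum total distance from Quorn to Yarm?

9 km

Shortest distances from Quorn:
Quorn: 0
Garth: 1  (via Quorn)
Pirton: 2  (via Quorn)
Varne: 3  (via Quorn)
Wendle: 3  (via Quorn)
Orton: 5  (via Pirton)
Brook: 5  (via Quorn)
Jorvik: 6  (via Orton)
Hale: 6  (via Varne)
Selby: 6  (via Garth)
Dunly: 7  (via Jorvik)
Kelso: 7  (via Garth)
Yarm: 9  (via Selby)
Shortest route: Quorn → Garth → Selby → Yarm = 9 km.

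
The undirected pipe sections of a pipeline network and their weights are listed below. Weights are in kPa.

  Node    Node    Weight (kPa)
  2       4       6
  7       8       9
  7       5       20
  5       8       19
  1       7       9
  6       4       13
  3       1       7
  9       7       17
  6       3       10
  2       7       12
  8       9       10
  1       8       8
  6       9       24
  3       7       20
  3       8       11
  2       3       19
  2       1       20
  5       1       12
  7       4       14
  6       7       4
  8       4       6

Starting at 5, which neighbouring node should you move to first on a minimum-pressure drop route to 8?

8

Compare a few routes:
5 - 8: 19 = 19
5 - 7 - 8: 20+9 = 29
5 - 1 - 8: 12+8 = 20
Cheapest is 5 - 8 at 19 kPa.
So from 5 the first move is to 8.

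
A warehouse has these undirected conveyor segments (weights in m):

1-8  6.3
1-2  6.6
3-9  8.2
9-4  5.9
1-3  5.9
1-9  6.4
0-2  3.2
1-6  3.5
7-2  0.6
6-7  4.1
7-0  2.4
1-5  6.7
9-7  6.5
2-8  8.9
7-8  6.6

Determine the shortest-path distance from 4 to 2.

13 m

Settle nodes by increasing distance from 4:
4: 0
9: 5.9  (via 4)
1: 12.3  (via 9)
7: 12.4  (via 9)
2: 13  (via 7)
Shortest route: 4 → 9 → 7 → 2 = 13 m.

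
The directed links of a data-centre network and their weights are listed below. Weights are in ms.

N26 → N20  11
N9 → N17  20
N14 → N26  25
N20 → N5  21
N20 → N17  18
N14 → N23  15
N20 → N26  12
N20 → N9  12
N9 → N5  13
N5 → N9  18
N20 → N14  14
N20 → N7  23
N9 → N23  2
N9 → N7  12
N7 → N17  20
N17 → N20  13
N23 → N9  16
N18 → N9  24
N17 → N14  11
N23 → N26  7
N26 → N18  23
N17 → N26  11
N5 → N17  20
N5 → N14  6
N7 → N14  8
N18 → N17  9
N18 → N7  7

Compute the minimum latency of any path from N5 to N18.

Running Dijkstra from N5:
N5: 0
N14: 6  (via N5)
N9: 18  (via N5)
N23: 20  (via N9)
N17: 20  (via N5)
N26: 27  (via N23)
N7: 30  (via N9)
N20: 33  (via N17)
N18: 50  (via N26)
Shortest route: N5–N9–N23–N26–N18 = 50 ms.

50 ms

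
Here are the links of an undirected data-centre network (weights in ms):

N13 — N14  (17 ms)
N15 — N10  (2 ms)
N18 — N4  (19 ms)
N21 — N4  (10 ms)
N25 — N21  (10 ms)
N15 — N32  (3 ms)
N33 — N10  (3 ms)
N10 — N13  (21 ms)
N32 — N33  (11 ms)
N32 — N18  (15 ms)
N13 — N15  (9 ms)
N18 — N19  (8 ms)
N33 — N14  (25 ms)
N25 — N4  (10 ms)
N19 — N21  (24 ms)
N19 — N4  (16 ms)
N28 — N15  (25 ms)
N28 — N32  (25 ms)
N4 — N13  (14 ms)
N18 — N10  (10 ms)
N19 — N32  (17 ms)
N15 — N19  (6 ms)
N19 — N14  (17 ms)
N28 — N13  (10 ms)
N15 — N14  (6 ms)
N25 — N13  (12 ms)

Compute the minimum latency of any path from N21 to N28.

Candidate routes:
N21 - N25 - N4 - N13 - N28: 10+10+14+10 = 44
N21 - N25 - N13 - N28: 10+12+10 = 32
N21 - N4 - N25 - N13 - N28: 10+10+12+10 = 42
N21 - N4 - N13 - N28: 10+14+10 = 34
Cheapest is N21 - N25 - N13 - N28 at 32 ms.

32 ms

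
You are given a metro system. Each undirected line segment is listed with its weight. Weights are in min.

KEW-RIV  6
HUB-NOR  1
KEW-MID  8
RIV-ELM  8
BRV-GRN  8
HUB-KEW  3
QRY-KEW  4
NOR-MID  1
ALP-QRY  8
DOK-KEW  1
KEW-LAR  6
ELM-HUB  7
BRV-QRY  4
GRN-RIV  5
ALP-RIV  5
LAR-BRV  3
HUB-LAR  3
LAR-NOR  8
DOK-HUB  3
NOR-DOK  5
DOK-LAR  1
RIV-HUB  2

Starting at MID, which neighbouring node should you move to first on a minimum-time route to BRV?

Compare a few routes:
MID–NOR–HUB–DOK–LAR–BRV: 1+1+3+1+3 = 9
MID–NOR–HUB–LAR–BRV: 1+1+3+3 = 8
The minimum is 8 min via MID–NOR–HUB–LAR–BRV.
So from MID the first move is to NOR.

NOR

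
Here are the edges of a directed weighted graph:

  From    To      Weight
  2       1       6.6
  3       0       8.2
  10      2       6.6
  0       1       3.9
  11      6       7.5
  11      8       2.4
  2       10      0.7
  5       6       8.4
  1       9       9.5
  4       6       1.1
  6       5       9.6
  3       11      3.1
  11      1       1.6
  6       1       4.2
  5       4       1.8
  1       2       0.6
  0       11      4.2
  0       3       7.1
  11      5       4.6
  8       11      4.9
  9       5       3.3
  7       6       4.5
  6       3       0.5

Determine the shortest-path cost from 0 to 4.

Settle nodes by increasing distance from 0:
0: 0
1: 3.9  (via 0)
11: 4.2  (via 0)
2: 4.5  (via 1)
10: 5.2  (via 2)
8: 6.6  (via 11)
3: 7.1  (via 0)
5: 8.8  (via 11)
4: 10.6  (via 5)
Shortest route: 0–11–5–4 = 10.6.

10.6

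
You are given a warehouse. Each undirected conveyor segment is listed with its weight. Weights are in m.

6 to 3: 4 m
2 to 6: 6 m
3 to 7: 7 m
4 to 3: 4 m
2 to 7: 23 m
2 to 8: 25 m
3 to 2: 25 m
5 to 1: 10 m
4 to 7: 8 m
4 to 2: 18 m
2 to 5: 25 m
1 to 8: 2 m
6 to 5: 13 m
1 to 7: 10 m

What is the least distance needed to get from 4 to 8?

Running Dijkstra from 4:
4: 0
3: 4  (via 4)
6: 8  (via 3)
7: 8  (via 4)
2: 14  (via 6)
1: 18  (via 7)
8: 20  (via 1)
Shortest route: 4–7–1–8 = 20 m.

20 m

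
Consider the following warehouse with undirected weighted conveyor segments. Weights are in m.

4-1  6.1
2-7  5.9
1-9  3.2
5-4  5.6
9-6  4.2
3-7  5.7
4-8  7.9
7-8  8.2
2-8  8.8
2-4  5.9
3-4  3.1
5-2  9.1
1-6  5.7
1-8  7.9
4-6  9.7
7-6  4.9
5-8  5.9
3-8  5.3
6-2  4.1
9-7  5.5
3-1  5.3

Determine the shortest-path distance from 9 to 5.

Enumerating some paths:
9 → 1 → 3 → 4 → 5: 3.2+5.3+3.1+5.6 = 17.2
9 → 1 → 8 → 5: 3.2+7.9+5.9 = 17
9 → 6 → 2 → 5: 4.2+4.1+9.1 = 17.4
9 → 1 → 4 → 5: 3.2+6.1+5.6 = 14.9
The minimum is 14.9 m via 9 → 1 → 4 → 5.

14.9 m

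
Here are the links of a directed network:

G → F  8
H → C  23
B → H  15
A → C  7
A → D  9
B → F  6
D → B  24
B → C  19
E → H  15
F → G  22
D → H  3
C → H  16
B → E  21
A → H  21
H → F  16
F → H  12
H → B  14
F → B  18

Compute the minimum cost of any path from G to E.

47

Settle nodes by increasing distance from G:
G: 0
F: 8  (via G)
H: 20  (via F)
B: 26  (via F)
C: 43  (via H)
E: 47  (via B)
Shortest route: G → F → B → E = 47.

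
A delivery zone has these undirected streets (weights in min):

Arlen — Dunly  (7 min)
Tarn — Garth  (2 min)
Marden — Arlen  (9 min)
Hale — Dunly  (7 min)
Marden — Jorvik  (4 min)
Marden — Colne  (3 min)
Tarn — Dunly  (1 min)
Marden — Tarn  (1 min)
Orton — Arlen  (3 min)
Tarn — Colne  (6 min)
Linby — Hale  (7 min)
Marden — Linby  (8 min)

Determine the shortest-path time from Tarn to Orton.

Settle nodes by increasing distance from Tarn:
Tarn: 0
Marden: 1  (via Tarn)
Dunly: 1  (via Tarn)
Garth: 2  (via Tarn)
Colne: 4  (via Marden)
Jorvik: 5  (via Marden)
Hale: 8  (via Dunly)
Arlen: 8  (via Dunly)
Linby: 9  (via Marden)
Orton: 11  (via Arlen)
Shortest route: Tarn–Dunly–Arlen–Orton = 11 min.

11 min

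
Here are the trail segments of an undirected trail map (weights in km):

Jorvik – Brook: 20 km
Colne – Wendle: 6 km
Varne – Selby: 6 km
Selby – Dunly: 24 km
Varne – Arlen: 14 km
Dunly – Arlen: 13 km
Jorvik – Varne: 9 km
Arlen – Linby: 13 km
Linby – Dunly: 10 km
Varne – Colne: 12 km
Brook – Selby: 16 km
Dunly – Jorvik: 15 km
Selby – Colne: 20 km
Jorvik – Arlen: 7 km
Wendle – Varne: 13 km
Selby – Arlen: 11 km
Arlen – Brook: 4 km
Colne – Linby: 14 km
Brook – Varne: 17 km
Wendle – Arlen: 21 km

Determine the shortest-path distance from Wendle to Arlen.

Candidate routes:
Wendle → Varne → Arlen: 13+14 = 27
Wendle → Arlen: 21 = 21
Cheapest is Wendle → Arlen at 21 km.

21 km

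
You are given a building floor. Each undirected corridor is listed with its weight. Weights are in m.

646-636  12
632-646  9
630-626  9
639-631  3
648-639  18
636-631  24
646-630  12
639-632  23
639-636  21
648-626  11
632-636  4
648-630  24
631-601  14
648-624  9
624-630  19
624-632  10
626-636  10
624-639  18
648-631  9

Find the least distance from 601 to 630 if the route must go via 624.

Best 601 to 624: 601–631–648–624 costing 32
Best 624 to 630: 624–630 costing 19
Total via 624: 32 + 19 = 51 m.

51 m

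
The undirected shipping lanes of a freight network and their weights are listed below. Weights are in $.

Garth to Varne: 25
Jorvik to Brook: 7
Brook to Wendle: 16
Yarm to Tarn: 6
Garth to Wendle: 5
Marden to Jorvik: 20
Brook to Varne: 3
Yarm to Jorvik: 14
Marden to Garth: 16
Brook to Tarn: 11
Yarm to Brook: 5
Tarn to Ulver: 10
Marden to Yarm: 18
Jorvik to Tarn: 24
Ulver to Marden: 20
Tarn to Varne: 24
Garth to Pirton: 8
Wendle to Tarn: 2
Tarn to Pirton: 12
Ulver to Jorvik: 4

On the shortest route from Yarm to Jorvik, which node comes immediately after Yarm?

Candidate routes:
Yarm–Jorvik: 14 = 14
Yarm–Brook–Jorvik: 5+7 = 12
The minimum is $12 via Yarm–Brook–Jorvik.
So from Yarm the first move is to Brook.

Brook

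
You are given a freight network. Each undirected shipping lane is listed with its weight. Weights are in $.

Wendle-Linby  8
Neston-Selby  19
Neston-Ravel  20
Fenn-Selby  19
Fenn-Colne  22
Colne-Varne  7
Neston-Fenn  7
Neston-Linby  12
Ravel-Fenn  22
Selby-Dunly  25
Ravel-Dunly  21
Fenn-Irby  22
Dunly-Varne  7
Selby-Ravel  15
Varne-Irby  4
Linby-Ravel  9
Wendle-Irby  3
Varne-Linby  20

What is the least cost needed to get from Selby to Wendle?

$32

Compare a few routes:
Selby–Dunly–Varne–Irby–Wendle: 25+7+4+3 = 39
Selby–Neston–Linby–Wendle: 19+12+8 = 39
Selby–Ravel–Linby–Wendle: 15+9+8 = 32
Selby–Fenn–Irby–Wendle: 19+22+3 = 44
Cheapest is Selby–Ravel–Linby–Wendle at $32.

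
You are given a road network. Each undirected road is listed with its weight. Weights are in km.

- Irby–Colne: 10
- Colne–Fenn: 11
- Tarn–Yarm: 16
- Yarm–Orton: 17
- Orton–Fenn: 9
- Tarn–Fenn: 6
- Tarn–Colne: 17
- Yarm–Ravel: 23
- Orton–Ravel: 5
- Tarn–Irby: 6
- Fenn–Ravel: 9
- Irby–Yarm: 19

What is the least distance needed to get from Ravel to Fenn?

9 km

Compare a few routes:
Ravel → Orton → Fenn: 5+9 = 14
Ravel → Fenn: 9 = 9
Cheapest is Ravel → Fenn at 9 km.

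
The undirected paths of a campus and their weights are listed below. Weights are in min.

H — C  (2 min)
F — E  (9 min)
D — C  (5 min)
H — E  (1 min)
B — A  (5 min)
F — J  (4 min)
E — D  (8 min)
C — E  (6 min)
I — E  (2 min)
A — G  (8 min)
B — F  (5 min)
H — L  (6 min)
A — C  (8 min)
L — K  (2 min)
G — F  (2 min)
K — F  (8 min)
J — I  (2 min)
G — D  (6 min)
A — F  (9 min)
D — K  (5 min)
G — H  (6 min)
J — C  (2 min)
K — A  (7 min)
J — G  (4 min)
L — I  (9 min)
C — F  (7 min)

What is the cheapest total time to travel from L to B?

14 min

Enumerating some paths:
L → K → A → B: 2+7+5 = 14
L → K → F → B: 2+8+5 = 15
L → H → G → F → B: 6+6+2+5 = 19
The minimum is 14 min via L → K → A → B.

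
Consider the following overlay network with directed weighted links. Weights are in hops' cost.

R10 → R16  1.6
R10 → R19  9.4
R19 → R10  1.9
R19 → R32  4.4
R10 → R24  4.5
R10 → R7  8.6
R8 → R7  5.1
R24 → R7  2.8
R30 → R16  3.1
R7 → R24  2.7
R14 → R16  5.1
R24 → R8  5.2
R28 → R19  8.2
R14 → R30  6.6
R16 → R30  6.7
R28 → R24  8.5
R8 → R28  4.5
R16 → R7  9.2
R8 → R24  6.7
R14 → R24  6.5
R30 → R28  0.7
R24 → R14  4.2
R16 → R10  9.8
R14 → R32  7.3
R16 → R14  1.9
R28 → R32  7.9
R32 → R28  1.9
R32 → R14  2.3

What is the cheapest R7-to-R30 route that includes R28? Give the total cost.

29.2 hops' cost

Shortest R7→R28: R7–R24–R8–R28 = 12.4
Shortest R28→R30: R28–R32–R14–R30 = 16.8
Total via R28: 12.4 + 16.8 = 29.2 hops' cost.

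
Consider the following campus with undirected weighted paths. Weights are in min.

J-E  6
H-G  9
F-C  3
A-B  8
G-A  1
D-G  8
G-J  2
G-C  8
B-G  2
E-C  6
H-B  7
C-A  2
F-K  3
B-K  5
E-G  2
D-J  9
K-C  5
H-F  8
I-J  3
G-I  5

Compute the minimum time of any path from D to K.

Enumerating some paths:
D → G → A → C → K: 8+1+2+5 = 16
D → G → B → K: 8+2+5 = 15
D → G → A → C → F → K: 8+1+2+3+3 = 17
The minimum is 15 min via D → G → B → K.

15 min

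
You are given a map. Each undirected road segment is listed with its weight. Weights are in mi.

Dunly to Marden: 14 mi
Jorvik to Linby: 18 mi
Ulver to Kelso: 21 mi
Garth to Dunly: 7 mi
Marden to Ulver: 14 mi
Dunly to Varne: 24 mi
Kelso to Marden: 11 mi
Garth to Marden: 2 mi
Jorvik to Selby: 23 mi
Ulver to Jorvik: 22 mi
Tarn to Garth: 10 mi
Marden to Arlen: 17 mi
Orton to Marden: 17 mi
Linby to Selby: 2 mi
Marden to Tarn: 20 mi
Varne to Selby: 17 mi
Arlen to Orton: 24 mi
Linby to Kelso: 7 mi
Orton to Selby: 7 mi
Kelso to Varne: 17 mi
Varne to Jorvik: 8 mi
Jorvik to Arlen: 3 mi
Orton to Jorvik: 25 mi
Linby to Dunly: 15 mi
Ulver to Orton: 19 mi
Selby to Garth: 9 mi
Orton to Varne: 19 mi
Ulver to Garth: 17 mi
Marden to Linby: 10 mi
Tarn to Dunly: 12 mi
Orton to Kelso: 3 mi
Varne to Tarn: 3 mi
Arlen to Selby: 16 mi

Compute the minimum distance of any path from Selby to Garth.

9 mi

Enumerating some paths:
Selby - Garth: 9 = 9
Selby - Linby - Marden - Garth: 2+10+2 = 14
Cheapest is Selby - Garth at 9 mi.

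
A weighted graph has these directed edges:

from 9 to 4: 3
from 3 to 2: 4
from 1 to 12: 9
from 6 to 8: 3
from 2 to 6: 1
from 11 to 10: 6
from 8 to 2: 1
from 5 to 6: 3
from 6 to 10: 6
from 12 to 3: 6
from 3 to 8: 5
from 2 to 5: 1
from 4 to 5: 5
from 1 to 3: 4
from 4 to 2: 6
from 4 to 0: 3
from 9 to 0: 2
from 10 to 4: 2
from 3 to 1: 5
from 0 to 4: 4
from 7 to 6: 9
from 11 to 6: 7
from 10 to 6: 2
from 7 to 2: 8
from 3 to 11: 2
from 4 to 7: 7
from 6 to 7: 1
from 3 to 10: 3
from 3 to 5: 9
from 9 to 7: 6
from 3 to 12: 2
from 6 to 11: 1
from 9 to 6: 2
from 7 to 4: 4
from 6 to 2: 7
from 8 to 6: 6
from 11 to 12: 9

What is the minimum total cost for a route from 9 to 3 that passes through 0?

29

Shortest 9→0: 9 → 0 = 2
Best 0 to 3: 0 → 4 → 2 → 6 → 11 → 12 → 3 costing 27
Total via 0: 2 + 27 = 29.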